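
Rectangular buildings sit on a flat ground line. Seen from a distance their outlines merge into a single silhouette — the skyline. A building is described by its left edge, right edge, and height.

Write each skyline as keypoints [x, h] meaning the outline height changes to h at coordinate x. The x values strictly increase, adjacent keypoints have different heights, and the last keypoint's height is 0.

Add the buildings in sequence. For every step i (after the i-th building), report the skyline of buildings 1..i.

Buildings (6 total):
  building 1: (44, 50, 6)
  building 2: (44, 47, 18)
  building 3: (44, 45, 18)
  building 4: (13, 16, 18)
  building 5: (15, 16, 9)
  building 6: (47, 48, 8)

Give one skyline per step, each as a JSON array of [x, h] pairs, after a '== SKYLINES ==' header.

== SKYLINES ==
[[44,6],[50,0]]
[[44,18],[47,6],[50,0]]
[[44,18],[47,6],[50,0]]
[[13,18],[16,0],[44,18],[47,6],[50,0]]
[[13,18],[16,0],[44,18],[47,6],[50,0]]
[[13,18],[16,0],[44,18],[47,8],[48,6],[50,0]]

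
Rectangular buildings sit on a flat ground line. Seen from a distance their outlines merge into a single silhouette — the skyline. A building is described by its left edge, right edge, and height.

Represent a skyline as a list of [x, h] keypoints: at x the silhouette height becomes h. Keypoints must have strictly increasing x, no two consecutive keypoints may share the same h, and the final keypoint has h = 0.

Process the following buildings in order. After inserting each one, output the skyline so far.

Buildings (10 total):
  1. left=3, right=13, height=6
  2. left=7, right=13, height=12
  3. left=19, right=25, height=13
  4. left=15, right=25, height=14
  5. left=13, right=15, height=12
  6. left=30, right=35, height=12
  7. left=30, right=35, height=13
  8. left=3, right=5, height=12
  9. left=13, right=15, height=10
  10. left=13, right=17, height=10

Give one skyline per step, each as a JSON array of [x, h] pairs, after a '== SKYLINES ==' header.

== SKYLINES ==
[[3,6],[13,0]]
[[3,6],[7,12],[13,0]]
[[3,6],[7,12],[13,0],[19,13],[25,0]]
[[3,6],[7,12],[13,0],[15,14],[25,0]]
[[3,6],[7,12],[15,14],[25,0]]
[[3,6],[7,12],[15,14],[25,0],[30,12],[35,0]]
[[3,6],[7,12],[15,14],[25,0],[30,13],[35,0]]
[[3,12],[5,6],[7,12],[15,14],[25,0],[30,13],[35,0]]
[[3,12],[5,6],[7,12],[15,14],[25,0],[30,13],[35,0]]
[[3,12],[5,6],[7,12],[15,14],[25,0],[30,13],[35,0]]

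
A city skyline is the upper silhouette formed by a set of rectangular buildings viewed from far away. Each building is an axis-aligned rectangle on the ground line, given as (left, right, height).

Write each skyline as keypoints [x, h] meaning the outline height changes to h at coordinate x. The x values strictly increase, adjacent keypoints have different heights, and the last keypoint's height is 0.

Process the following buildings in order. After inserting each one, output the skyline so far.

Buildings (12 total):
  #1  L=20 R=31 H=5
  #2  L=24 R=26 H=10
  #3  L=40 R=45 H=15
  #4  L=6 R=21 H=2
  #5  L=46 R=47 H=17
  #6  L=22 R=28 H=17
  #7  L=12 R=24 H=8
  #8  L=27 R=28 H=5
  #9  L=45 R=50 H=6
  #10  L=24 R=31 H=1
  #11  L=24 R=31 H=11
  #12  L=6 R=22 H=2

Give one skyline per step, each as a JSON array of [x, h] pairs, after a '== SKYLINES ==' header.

== SKYLINES ==
[[20,5],[31,0]]
[[20,5],[24,10],[26,5],[31,0]]
[[20,5],[24,10],[26,5],[31,0],[40,15],[45,0]]
[[6,2],[20,5],[24,10],[26,5],[31,0],[40,15],[45,0]]
[[6,2],[20,5],[24,10],[26,5],[31,0],[40,15],[45,0],[46,17],[47,0]]
[[6,2],[20,5],[22,17],[28,5],[31,0],[40,15],[45,0],[46,17],[47,0]]
[[6,2],[12,8],[22,17],[28,5],[31,0],[40,15],[45,0],[46,17],[47,0]]
[[6,2],[12,8],[22,17],[28,5],[31,0],[40,15],[45,0],[46,17],[47,0]]
[[6,2],[12,8],[22,17],[28,5],[31,0],[40,15],[45,6],[46,17],[47,6],[50,0]]
[[6,2],[12,8],[22,17],[28,5],[31,0],[40,15],[45,6],[46,17],[47,6],[50,0]]
[[6,2],[12,8],[22,17],[28,11],[31,0],[40,15],[45,6],[46,17],[47,6],[50,0]]
[[6,2],[12,8],[22,17],[28,11],[31,0],[40,15],[45,6],[46,17],[47,6],[50,0]]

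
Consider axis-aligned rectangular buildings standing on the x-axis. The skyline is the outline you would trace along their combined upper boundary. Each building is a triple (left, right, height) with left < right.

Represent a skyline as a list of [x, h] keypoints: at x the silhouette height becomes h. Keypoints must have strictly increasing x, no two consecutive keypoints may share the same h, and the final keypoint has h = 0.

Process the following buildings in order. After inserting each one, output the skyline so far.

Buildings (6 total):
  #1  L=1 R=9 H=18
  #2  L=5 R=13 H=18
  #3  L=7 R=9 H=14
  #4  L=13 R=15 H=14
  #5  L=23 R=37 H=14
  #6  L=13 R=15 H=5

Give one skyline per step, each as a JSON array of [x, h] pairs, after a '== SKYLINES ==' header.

== SKYLINES ==
[[1,18],[9,0]]
[[1,18],[13,0]]
[[1,18],[13,0]]
[[1,18],[13,14],[15,0]]
[[1,18],[13,14],[15,0],[23,14],[37,0]]
[[1,18],[13,14],[15,0],[23,14],[37,0]]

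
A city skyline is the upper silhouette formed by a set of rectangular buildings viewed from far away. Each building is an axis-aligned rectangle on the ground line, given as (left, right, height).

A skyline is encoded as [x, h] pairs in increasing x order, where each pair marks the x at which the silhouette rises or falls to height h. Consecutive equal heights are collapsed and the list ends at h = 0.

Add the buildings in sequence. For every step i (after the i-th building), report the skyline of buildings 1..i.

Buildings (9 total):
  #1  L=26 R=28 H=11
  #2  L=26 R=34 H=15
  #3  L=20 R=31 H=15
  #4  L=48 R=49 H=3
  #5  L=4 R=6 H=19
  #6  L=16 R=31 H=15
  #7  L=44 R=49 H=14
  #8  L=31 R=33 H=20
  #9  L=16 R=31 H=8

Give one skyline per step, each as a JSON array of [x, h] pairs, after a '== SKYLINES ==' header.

== SKYLINES ==
[[26,11],[28,0]]
[[26,15],[34,0]]
[[20,15],[34,0]]
[[20,15],[34,0],[48,3],[49,0]]
[[4,19],[6,0],[20,15],[34,0],[48,3],[49,0]]
[[4,19],[6,0],[16,15],[34,0],[48,3],[49,0]]
[[4,19],[6,0],[16,15],[34,0],[44,14],[49,0]]
[[4,19],[6,0],[16,15],[31,20],[33,15],[34,0],[44,14],[49,0]]
[[4,19],[6,0],[16,15],[31,20],[33,15],[34,0],[44,14],[49,0]]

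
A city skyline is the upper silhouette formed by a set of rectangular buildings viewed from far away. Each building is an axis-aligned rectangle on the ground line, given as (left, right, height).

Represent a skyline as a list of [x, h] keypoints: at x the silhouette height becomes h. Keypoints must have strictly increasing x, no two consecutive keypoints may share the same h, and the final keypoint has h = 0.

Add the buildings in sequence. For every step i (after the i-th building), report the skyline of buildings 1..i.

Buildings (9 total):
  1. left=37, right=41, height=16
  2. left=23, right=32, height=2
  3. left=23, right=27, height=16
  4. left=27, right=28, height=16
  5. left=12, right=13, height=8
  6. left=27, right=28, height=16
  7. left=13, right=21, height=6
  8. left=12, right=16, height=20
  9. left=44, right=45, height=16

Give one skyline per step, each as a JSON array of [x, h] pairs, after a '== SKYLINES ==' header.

== SKYLINES ==
[[37,16],[41,0]]
[[23,2],[32,0],[37,16],[41,0]]
[[23,16],[27,2],[32,0],[37,16],[41,0]]
[[23,16],[28,2],[32,0],[37,16],[41,0]]
[[12,8],[13,0],[23,16],[28,2],[32,0],[37,16],[41,0]]
[[12,8],[13,0],[23,16],[28,2],[32,0],[37,16],[41,0]]
[[12,8],[13,6],[21,0],[23,16],[28,2],[32,0],[37,16],[41,0]]
[[12,20],[16,6],[21,0],[23,16],[28,2],[32,0],[37,16],[41,0]]
[[12,20],[16,6],[21,0],[23,16],[28,2],[32,0],[37,16],[41,0],[44,16],[45,0]]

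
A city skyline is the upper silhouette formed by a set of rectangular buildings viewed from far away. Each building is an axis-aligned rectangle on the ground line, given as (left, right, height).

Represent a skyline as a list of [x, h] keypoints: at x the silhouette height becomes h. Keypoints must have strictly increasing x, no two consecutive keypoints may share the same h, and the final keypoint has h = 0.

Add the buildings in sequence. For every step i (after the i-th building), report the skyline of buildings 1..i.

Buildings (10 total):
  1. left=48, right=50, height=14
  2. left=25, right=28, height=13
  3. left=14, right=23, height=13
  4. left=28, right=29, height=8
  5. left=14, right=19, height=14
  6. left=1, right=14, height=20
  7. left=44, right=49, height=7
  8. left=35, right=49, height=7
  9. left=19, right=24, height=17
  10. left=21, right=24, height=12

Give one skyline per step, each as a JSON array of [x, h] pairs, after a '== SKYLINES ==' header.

== SKYLINES ==
[[48,14],[50,0]]
[[25,13],[28,0],[48,14],[50,0]]
[[14,13],[23,0],[25,13],[28,0],[48,14],[50,0]]
[[14,13],[23,0],[25,13],[28,8],[29,0],[48,14],[50,0]]
[[14,14],[19,13],[23,0],[25,13],[28,8],[29,0],[48,14],[50,0]]
[[1,20],[14,14],[19,13],[23,0],[25,13],[28,8],[29,0],[48,14],[50,0]]
[[1,20],[14,14],[19,13],[23,0],[25,13],[28,8],[29,0],[44,7],[48,14],[50,0]]
[[1,20],[14,14],[19,13],[23,0],[25,13],[28,8],[29,0],[35,7],[48,14],[50,0]]
[[1,20],[14,14],[19,17],[24,0],[25,13],[28,8],[29,0],[35,7],[48,14],[50,0]]
[[1,20],[14,14],[19,17],[24,0],[25,13],[28,8],[29,0],[35,7],[48,14],[50,0]]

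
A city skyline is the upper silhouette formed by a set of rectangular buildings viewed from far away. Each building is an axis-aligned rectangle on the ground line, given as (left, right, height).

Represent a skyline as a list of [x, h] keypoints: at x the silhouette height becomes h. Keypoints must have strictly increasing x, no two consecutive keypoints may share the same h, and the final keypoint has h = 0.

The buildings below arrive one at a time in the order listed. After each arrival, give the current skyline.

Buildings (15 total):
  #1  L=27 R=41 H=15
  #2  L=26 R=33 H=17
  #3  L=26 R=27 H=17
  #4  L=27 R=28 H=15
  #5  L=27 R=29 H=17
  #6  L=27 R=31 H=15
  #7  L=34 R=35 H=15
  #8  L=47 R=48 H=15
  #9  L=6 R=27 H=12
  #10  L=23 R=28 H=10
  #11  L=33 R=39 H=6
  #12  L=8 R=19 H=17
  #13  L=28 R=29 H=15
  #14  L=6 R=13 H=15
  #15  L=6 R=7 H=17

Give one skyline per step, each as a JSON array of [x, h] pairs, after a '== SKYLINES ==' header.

== SKYLINES ==
[[27,15],[41,0]]
[[26,17],[33,15],[41,0]]
[[26,17],[33,15],[41,0]]
[[26,17],[33,15],[41,0]]
[[26,17],[33,15],[41,0]]
[[26,17],[33,15],[41,0]]
[[26,17],[33,15],[41,0]]
[[26,17],[33,15],[41,0],[47,15],[48,0]]
[[6,12],[26,17],[33,15],[41,0],[47,15],[48,0]]
[[6,12],[26,17],[33,15],[41,0],[47,15],[48,0]]
[[6,12],[26,17],[33,15],[41,0],[47,15],[48,0]]
[[6,12],[8,17],[19,12],[26,17],[33,15],[41,0],[47,15],[48,0]]
[[6,12],[8,17],[19,12],[26,17],[33,15],[41,0],[47,15],[48,0]]
[[6,15],[8,17],[19,12],[26,17],[33,15],[41,0],[47,15],[48,0]]
[[6,17],[7,15],[8,17],[19,12],[26,17],[33,15],[41,0],[47,15],[48,0]]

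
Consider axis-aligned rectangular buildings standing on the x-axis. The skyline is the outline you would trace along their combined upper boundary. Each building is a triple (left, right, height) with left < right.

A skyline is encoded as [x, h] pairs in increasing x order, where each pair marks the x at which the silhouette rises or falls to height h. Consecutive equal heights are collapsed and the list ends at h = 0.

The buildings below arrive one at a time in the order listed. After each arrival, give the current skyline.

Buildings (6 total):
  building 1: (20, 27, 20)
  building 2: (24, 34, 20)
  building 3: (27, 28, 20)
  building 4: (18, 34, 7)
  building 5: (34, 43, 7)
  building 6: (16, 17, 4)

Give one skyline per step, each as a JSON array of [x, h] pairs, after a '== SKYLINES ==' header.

== SKYLINES ==
[[20,20],[27,0]]
[[20,20],[34,0]]
[[20,20],[34,0]]
[[18,7],[20,20],[34,0]]
[[18,7],[20,20],[34,7],[43,0]]
[[16,4],[17,0],[18,7],[20,20],[34,7],[43,0]]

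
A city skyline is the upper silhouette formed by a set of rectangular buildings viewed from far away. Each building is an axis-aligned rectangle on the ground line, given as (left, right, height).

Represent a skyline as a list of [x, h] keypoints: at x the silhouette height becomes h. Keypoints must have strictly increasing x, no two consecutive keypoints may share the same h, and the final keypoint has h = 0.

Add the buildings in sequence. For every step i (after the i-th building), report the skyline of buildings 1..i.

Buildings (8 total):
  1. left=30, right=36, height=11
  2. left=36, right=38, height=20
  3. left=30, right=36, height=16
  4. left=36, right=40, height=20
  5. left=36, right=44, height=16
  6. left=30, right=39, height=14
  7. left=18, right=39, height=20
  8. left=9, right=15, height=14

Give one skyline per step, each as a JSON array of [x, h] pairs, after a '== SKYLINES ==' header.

== SKYLINES ==
[[30,11],[36,0]]
[[30,11],[36,20],[38,0]]
[[30,16],[36,20],[38,0]]
[[30,16],[36,20],[40,0]]
[[30,16],[36,20],[40,16],[44,0]]
[[30,16],[36,20],[40,16],[44,0]]
[[18,20],[40,16],[44,0]]
[[9,14],[15,0],[18,20],[40,16],[44,0]]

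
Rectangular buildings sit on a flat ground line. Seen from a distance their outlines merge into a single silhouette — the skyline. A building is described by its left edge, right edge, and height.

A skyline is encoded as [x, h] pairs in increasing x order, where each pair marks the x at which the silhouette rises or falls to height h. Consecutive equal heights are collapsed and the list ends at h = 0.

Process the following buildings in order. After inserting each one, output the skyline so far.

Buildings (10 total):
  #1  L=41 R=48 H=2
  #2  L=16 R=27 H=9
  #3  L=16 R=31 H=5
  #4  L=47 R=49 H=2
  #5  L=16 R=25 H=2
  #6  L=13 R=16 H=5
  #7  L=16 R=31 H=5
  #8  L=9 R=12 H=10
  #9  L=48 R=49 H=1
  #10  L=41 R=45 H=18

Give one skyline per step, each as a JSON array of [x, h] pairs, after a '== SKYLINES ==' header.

== SKYLINES ==
[[41,2],[48,0]]
[[16,9],[27,0],[41,2],[48,0]]
[[16,9],[27,5],[31,0],[41,2],[48,0]]
[[16,9],[27,5],[31,0],[41,2],[49,0]]
[[16,9],[27,5],[31,0],[41,2],[49,0]]
[[13,5],[16,9],[27,5],[31,0],[41,2],[49,0]]
[[13,5],[16,9],[27,5],[31,0],[41,2],[49,0]]
[[9,10],[12,0],[13,5],[16,9],[27,5],[31,0],[41,2],[49,0]]
[[9,10],[12,0],[13,5],[16,9],[27,5],[31,0],[41,2],[49,0]]
[[9,10],[12,0],[13,5],[16,9],[27,5],[31,0],[41,18],[45,2],[49,0]]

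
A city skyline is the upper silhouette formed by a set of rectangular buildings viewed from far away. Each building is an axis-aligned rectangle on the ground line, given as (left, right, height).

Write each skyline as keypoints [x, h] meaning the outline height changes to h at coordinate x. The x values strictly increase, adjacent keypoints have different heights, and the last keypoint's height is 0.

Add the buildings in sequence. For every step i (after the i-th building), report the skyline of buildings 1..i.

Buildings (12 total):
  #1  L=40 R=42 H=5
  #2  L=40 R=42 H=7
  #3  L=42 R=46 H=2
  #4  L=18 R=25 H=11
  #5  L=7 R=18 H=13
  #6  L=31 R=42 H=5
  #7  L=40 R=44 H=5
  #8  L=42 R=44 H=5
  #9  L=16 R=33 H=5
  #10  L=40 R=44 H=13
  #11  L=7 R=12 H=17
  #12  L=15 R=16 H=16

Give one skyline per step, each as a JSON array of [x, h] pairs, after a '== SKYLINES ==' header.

== SKYLINES ==
[[40,5],[42,0]]
[[40,7],[42,0]]
[[40,7],[42,2],[46,0]]
[[18,11],[25,0],[40,7],[42,2],[46,0]]
[[7,13],[18,11],[25,0],[40,7],[42,2],[46,0]]
[[7,13],[18,11],[25,0],[31,5],[40,7],[42,2],[46,0]]
[[7,13],[18,11],[25,0],[31,5],[40,7],[42,5],[44,2],[46,0]]
[[7,13],[18,11],[25,0],[31,5],[40,7],[42,5],[44,2],[46,0]]
[[7,13],[18,11],[25,5],[40,7],[42,5],[44,2],[46,0]]
[[7,13],[18,11],[25,5],[40,13],[44,2],[46,0]]
[[7,17],[12,13],[18,11],[25,5],[40,13],[44,2],[46,0]]
[[7,17],[12,13],[15,16],[16,13],[18,11],[25,5],[40,13],[44,2],[46,0]]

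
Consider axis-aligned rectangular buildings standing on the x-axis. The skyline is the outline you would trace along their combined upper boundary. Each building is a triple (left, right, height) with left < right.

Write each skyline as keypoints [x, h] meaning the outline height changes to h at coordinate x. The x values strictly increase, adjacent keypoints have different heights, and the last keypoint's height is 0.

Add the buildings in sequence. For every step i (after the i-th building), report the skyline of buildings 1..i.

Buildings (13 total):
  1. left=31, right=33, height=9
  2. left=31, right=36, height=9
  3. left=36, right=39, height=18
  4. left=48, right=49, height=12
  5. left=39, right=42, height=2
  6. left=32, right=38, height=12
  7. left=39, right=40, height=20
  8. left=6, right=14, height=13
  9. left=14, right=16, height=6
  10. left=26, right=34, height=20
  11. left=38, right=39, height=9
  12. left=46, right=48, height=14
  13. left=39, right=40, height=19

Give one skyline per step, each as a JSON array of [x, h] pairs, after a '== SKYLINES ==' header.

== SKYLINES ==
[[31,9],[33,0]]
[[31,9],[36,0]]
[[31,9],[36,18],[39,0]]
[[31,9],[36,18],[39,0],[48,12],[49,0]]
[[31,9],[36,18],[39,2],[42,0],[48,12],[49,0]]
[[31,9],[32,12],[36,18],[39,2],[42,0],[48,12],[49,0]]
[[31,9],[32,12],[36,18],[39,20],[40,2],[42,0],[48,12],[49,0]]
[[6,13],[14,0],[31,9],[32,12],[36,18],[39,20],[40,2],[42,0],[48,12],[49,0]]
[[6,13],[14,6],[16,0],[31,9],[32,12],[36,18],[39,20],[40,2],[42,0],[48,12],[49,0]]
[[6,13],[14,6],[16,0],[26,20],[34,12],[36,18],[39,20],[40,2],[42,0],[48,12],[49,0]]
[[6,13],[14,6],[16,0],[26,20],[34,12],[36,18],[39,20],[40,2],[42,0],[48,12],[49,0]]
[[6,13],[14,6],[16,0],[26,20],[34,12],[36,18],[39,20],[40,2],[42,0],[46,14],[48,12],[49,0]]
[[6,13],[14,6],[16,0],[26,20],[34,12],[36,18],[39,20],[40,2],[42,0],[46,14],[48,12],[49,0]]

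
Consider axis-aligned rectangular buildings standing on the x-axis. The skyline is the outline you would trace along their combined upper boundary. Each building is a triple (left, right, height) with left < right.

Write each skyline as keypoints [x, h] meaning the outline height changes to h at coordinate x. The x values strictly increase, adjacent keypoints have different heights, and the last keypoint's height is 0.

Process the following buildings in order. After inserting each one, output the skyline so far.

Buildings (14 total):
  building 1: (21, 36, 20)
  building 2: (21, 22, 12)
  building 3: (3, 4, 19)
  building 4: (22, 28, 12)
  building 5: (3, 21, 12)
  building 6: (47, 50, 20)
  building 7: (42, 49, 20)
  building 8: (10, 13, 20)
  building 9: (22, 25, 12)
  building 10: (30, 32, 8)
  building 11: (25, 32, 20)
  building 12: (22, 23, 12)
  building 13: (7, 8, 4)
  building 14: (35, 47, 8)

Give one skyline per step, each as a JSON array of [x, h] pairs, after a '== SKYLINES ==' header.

== SKYLINES ==
[[21,20],[36,0]]
[[21,20],[36,0]]
[[3,19],[4,0],[21,20],[36,0]]
[[3,19],[4,0],[21,20],[36,0]]
[[3,19],[4,12],[21,20],[36,0]]
[[3,19],[4,12],[21,20],[36,0],[47,20],[50,0]]
[[3,19],[4,12],[21,20],[36,0],[42,20],[50,0]]
[[3,19],[4,12],[10,20],[13,12],[21,20],[36,0],[42,20],[50,0]]
[[3,19],[4,12],[10,20],[13,12],[21,20],[36,0],[42,20],[50,0]]
[[3,19],[4,12],[10,20],[13,12],[21,20],[36,0],[42,20],[50,0]]
[[3,19],[4,12],[10,20],[13,12],[21,20],[36,0],[42,20],[50,0]]
[[3,19],[4,12],[10,20],[13,12],[21,20],[36,0],[42,20],[50,0]]
[[3,19],[4,12],[10,20],[13,12],[21,20],[36,0],[42,20],[50,0]]
[[3,19],[4,12],[10,20],[13,12],[21,20],[36,8],[42,20],[50,0]]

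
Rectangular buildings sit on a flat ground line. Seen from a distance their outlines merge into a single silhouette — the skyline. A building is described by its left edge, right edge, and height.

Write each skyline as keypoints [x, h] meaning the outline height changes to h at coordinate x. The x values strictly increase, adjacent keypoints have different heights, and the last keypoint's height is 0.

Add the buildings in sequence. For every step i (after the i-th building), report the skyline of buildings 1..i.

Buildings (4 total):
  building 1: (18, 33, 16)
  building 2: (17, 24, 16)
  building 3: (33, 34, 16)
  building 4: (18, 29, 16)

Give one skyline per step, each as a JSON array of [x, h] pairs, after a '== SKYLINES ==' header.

== SKYLINES ==
[[18,16],[33,0]]
[[17,16],[33,0]]
[[17,16],[34,0]]
[[17,16],[34,0]]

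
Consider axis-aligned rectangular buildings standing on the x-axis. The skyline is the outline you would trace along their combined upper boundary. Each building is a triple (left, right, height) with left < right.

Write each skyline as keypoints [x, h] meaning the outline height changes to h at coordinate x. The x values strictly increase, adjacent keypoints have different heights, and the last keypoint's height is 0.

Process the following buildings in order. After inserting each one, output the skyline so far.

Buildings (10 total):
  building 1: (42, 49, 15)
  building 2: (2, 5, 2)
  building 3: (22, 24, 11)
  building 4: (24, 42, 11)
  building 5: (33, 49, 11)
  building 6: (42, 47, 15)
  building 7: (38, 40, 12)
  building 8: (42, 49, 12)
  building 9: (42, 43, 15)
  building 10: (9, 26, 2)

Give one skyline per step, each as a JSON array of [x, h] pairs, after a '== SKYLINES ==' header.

== SKYLINES ==
[[42,15],[49,0]]
[[2,2],[5,0],[42,15],[49,0]]
[[2,2],[5,0],[22,11],[24,0],[42,15],[49,0]]
[[2,2],[5,0],[22,11],[42,15],[49,0]]
[[2,2],[5,0],[22,11],[42,15],[49,0]]
[[2,2],[5,0],[22,11],[42,15],[49,0]]
[[2,2],[5,0],[22,11],[38,12],[40,11],[42,15],[49,0]]
[[2,2],[5,0],[22,11],[38,12],[40,11],[42,15],[49,0]]
[[2,2],[5,0],[22,11],[38,12],[40,11],[42,15],[49,0]]
[[2,2],[5,0],[9,2],[22,11],[38,12],[40,11],[42,15],[49,0]]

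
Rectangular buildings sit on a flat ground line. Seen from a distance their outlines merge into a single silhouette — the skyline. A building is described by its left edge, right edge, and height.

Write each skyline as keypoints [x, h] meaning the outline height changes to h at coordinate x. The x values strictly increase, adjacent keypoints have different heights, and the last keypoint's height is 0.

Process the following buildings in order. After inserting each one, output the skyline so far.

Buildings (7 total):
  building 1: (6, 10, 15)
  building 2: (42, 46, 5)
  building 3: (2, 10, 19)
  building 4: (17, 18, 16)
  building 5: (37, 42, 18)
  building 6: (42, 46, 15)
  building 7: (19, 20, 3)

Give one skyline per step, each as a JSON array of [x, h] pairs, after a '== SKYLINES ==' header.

== SKYLINES ==
[[6,15],[10,0]]
[[6,15],[10,0],[42,5],[46,0]]
[[2,19],[10,0],[42,5],[46,0]]
[[2,19],[10,0],[17,16],[18,0],[42,5],[46,0]]
[[2,19],[10,0],[17,16],[18,0],[37,18],[42,5],[46,0]]
[[2,19],[10,0],[17,16],[18,0],[37,18],[42,15],[46,0]]
[[2,19],[10,0],[17,16],[18,0],[19,3],[20,0],[37,18],[42,15],[46,0]]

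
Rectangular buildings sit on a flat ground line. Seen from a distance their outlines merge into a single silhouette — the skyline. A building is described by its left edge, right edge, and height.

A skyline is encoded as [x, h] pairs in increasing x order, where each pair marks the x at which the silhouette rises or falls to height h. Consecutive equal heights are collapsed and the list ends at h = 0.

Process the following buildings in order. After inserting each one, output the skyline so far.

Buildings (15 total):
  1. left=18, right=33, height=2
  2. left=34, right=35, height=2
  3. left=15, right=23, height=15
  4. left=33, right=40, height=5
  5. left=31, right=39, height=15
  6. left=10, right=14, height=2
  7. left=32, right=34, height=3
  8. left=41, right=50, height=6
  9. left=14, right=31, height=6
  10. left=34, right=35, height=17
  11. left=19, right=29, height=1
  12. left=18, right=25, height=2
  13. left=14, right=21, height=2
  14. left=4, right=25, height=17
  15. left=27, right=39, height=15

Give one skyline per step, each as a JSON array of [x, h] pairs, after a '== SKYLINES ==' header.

== SKYLINES ==
[[18,2],[33,0]]
[[18,2],[33,0],[34,2],[35,0]]
[[15,15],[23,2],[33,0],[34,2],[35,0]]
[[15,15],[23,2],[33,5],[40,0]]
[[15,15],[23,2],[31,15],[39,5],[40,0]]
[[10,2],[14,0],[15,15],[23,2],[31,15],[39,5],[40,0]]
[[10,2],[14,0],[15,15],[23,2],[31,15],[39,5],[40,0]]
[[10,2],[14,0],[15,15],[23,2],[31,15],[39,5],[40,0],[41,6],[50,0]]
[[10,2],[14,6],[15,15],[23,6],[31,15],[39,5],[40,0],[41,6],[50,0]]
[[10,2],[14,6],[15,15],[23,6],[31,15],[34,17],[35,15],[39,5],[40,0],[41,6],[50,0]]
[[10,2],[14,6],[15,15],[23,6],[31,15],[34,17],[35,15],[39,5],[40,0],[41,6],[50,0]]
[[10,2],[14,6],[15,15],[23,6],[31,15],[34,17],[35,15],[39,5],[40,0],[41,6],[50,0]]
[[10,2],[14,6],[15,15],[23,6],[31,15],[34,17],[35,15],[39,5],[40,0],[41,6],[50,0]]
[[4,17],[25,6],[31,15],[34,17],[35,15],[39,5],[40,0],[41,6],[50,0]]
[[4,17],[25,6],[27,15],[34,17],[35,15],[39,5],[40,0],[41,6],[50,0]]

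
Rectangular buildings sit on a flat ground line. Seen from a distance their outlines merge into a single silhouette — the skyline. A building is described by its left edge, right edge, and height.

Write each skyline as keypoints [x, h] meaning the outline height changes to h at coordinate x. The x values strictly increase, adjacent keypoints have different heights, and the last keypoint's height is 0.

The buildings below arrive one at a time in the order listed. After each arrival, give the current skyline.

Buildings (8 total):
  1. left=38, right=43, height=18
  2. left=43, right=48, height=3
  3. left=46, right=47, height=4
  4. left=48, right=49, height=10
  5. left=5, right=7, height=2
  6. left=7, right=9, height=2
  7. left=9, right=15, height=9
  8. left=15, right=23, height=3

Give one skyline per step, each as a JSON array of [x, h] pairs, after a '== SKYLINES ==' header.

== SKYLINES ==
[[38,18],[43,0]]
[[38,18],[43,3],[48,0]]
[[38,18],[43,3],[46,4],[47,3],[48,0]]
[[38,18],[43,3],[46,4],[47,3],[48,10],[49,0]]
[[5,2],[7,0],[38,18],[43,3],[46,4],[47,3],[48,10],[49,0]]
[[5,2],[9,0],[38,18],[43,3],[46,4],[47,3],[48,10],[49,0]]
[[5,2],[9,9],[15,0],[38,18],[43,3],[46,4],[47,3],[48,10],[49,0]]
[[5,2],[9,9],[15,3],[23,0],[38,18],[43,3],[46,4],[47,3],[48,10],[49,0]]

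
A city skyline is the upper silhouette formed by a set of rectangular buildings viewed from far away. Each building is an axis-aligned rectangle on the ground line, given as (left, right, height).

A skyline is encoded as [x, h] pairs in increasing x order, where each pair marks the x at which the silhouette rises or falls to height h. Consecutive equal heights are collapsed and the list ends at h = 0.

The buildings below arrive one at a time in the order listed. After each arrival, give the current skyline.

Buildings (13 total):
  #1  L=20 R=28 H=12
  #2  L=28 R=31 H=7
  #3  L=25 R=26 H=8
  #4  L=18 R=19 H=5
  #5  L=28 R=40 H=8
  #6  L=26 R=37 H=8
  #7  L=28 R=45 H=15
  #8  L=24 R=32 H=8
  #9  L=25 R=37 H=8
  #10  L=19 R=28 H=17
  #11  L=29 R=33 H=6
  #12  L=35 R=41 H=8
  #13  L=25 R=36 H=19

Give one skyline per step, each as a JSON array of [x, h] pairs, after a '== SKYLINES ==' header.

== SKYLINES ==
[[20,12],[28,0]]
[[20,12],[28,7],[31,0]]
[[20,12],[28,7],[31,0]]
[[18,5],[19,0],[20,12],[28,7],[31,0]]
[[18,5],[19,0],[20,12],[28,8],[40,0]]
[[18,5],[19,0],[20,12],[28,8],[40,0]]
[[18,5],[19,0],[20,12],[28,15],[45,0]]
[[18,5],[19,0],[20,12],[28,15],[45,0]]
[[18,5],[19,0],[20,12],[28,15],[45,0]]
[[18,5],[19,17],[28,15],[45,0]]
[[18,5],[19,17],[28,15],[45,0]]
[[18,5],[19,17],[28,15],[45,0]]
[[18,5],[19,17],[25,19],[36,15],[45,0]]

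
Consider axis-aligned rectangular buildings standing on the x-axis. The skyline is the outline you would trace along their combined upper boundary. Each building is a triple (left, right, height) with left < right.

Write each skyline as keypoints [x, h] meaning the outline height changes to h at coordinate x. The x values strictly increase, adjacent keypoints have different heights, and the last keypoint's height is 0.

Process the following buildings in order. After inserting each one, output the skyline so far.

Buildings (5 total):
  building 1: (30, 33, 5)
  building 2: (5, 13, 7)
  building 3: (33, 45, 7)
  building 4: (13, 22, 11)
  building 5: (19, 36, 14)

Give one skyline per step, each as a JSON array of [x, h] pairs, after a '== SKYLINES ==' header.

== SKYLINES ==
[[30,5],[33,0]]
[[5,7],[13,0],[30,5],[33,0]]
[[5,7],[13,0],[30,5],[33,7],[45,0]]
[[5,7],[13,11],[22,0],[30,5],[33,7],[45,0]]
[[5,7],[13,11],[19,14],[36,7],[45,0]]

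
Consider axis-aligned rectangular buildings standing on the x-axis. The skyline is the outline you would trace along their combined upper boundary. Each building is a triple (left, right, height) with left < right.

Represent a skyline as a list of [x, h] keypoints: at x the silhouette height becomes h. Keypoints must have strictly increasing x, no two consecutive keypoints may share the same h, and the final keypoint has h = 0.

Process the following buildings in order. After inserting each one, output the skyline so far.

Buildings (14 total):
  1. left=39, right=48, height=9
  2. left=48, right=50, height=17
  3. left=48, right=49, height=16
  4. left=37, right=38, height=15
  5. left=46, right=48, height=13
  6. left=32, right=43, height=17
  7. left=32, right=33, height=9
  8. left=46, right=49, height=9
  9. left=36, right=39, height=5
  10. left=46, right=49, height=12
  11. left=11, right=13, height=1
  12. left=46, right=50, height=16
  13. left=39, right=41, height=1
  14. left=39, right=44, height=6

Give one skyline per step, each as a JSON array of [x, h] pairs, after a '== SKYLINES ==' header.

== SKYLINES ==
[[39,9],[48,0]]
[[39,9],[48,17],[50,0]]
[[39,9],[48,17],[50,0]]
[[37,15],[38,0],[39,9],[48,17],[50,0]]
[[37,15],[38,0],[39,9],[46,13],[48,17],[50,0]]
[[32,17],[43,9],[46,13],[48,17],[50,0]]
[[32,17],[43,9],[46,13],[48,17],[50,0]]
[[32,17],[43,9],[46,13],[48,17],[50,0]]
[[32,17],[43,9],[46,13],[48,17],[50,0]]
[[32,17],[43,9],[46,13],[48,17],[50,0]]
[[11,1],[13,0],[32,17],[43,9],[46,13],[48,17],[50,0]]
[[11,1],[13,0],[32,17],[43,9],[46,16],[48,17],[50,0]]
[[11,1],[13,0],[32,17],[43,9],[46,16],[48,17],[50,0]]
[[11,1],[13,0],[32,17],[43,9],[46,16],[48,17],[50,0]]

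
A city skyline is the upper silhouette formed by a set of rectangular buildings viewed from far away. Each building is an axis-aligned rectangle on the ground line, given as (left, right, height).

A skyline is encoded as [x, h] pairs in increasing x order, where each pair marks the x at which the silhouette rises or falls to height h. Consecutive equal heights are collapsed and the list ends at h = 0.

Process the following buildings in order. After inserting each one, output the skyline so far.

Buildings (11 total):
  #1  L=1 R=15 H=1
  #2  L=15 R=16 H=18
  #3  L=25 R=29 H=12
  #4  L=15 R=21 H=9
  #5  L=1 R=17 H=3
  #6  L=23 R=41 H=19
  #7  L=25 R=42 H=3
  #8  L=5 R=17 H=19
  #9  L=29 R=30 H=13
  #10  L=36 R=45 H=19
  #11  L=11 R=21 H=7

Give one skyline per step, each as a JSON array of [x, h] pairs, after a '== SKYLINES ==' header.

== SKYLINES ==
[[1,1],[15,0]]
[[1,1],[15,18],[16,0]]
[[1,1],[15,18],[16,0],[25,12],[29,0]]
[[1,1],[15,18],[16,9],[21,0],[25,12],[29,0]]
[[1,3],[15,18],[16,9],[21,0],[25,12],[29,0]]
[[1,3],[15,18],[16,9],[21,0],[23,19],[41,0]]
[[1,3],[15,18],[16,9],[21,0],[23,19],[41,3],[42,0]]
[[1,3],[5,19],[17,9],[21,0],[23,19],[41,3],[42,0]]
[[1,3],[5,19],[17,9],[21,0],[23,19],[41,3],[42,0]]
[[1,3],[5,19],[17,9],[21,0],[23,19],[45,0]]
[[1,3],[5,19],[17,9],[21,0],[23,19],[45,0]]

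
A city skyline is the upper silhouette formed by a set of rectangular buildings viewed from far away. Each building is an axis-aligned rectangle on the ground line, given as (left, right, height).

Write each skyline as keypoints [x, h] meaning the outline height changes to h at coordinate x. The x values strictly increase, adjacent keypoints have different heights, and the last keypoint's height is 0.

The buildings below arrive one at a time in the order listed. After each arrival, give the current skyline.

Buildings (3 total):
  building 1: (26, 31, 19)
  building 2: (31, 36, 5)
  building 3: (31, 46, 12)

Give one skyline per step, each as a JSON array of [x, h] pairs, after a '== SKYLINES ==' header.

== SKYLINES ==
[[26,19],[31,0]]
[[26,19],[31,5],[36,0]]
[[26,19],[31,12],[46,0]]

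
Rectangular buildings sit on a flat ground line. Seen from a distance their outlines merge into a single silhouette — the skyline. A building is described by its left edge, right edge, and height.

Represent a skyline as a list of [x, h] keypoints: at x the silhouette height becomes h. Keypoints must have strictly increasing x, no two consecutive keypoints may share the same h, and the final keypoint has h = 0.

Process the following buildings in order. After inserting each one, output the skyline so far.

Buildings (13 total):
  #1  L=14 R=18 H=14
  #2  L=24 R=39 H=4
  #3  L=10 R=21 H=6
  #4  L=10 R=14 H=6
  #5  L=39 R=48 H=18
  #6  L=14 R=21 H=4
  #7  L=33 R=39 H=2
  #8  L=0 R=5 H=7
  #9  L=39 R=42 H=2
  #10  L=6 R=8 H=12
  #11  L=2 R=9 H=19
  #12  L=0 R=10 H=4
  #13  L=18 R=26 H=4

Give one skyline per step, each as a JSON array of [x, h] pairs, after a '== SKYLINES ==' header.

== SKYLINES ==
[[14,14],[18,0]]
[[14,14],[18,0],[24,4],[39,0]]
[[10,6],[14,14],[18,6],[21,0],[24,4],[39,0]]
[[10,6],[14,14],[18,6],[21,0],[24,4],[39,0]]
[[10,6],[14,14],[18,6],[21,0],[24,4],[39,18],[48,0]]
[[10,6],[14,14],[18,6],[21,0],[24,4],[39,18],[48,0]]
[[10,6],[14,14],[18,6],[21,0],[24,4],[39,18],[48,0]]
[[0,7],[5,0],[10,6],[14,14],[18,6],[21,0],[24,4],[39,18],[48,0]]
[[0,7],[5,0],[10,6],[14,14],[18,6],[21,0],[24,4],[39,18],[48,0]]
[[0,7],[5,0],[6,12],[8,0],[10,6],[14,14],[18,6],[21,0],[24,4],[39,18],[48,0]]
[[0,7],[2,19],[9,0],[10,6],[14,14],[18,6],[21,0],[24,4],[39,18],[48,0]]
[[0,7],[2,19],[9,4],[10,6],[14,14],[18,6],[21,0],[24,4],[39,18],[48,0]]
[[0,7],[2,19],[9,4],[10,6],[14,14],[18,6],[21,4],[39,18],[48,0]]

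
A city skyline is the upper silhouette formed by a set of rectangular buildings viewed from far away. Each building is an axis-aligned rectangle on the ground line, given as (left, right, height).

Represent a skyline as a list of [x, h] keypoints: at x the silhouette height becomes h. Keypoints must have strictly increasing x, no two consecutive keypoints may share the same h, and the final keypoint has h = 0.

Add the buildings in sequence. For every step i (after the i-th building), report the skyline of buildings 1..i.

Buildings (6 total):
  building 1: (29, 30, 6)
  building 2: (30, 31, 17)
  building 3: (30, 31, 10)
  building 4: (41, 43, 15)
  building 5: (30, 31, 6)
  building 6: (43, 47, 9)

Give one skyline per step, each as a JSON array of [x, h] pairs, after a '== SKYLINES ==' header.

== SKYLINES ==
[[29,6],[30,0]]
[[29,6],[30,17],[31,0]]
[[29,6],[30,17],[31,0]]
[[29,6],[30,17],[31,0],[41,15],[43,0]]
[[29,6],[30,17],[31,0],[41,15],[43,0]]
[[29,6],[30,17],[31,0],[41,15],[43,9],[47,0]]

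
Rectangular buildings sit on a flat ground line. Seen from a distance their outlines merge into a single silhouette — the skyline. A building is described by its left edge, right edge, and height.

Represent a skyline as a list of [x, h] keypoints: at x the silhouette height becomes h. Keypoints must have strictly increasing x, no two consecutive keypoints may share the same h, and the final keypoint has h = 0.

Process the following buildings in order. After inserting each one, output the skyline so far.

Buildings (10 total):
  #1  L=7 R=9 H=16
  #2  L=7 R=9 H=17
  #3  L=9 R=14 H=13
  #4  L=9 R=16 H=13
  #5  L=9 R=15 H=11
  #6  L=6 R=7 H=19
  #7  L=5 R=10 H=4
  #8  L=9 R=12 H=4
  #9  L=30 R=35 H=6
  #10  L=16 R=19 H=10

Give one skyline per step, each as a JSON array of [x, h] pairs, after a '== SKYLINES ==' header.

== SKYLINES ==
[[7,16],[9,0]]
[[7,17],[9,0]]
[[7,17],[9,13],[14,0]]
[[7,17],[9,13],[16,0]]
[[7,17],[9,13],[16,0]]
[[6,19],[7,17],[9,13],[16,0]]
[[5,4],[6,19],[7,17],[9,13],[16,0]]
[[5,4],[6,19],[7,17],[9,13],[16,0]]
[[5,4],[6,19],[7,17],[9,13],[16,0],[30,6],[35,0]]
[[5,4],[6,19],[7,17],[9,13],[16,10],[19,0],[30,6],[35,0]]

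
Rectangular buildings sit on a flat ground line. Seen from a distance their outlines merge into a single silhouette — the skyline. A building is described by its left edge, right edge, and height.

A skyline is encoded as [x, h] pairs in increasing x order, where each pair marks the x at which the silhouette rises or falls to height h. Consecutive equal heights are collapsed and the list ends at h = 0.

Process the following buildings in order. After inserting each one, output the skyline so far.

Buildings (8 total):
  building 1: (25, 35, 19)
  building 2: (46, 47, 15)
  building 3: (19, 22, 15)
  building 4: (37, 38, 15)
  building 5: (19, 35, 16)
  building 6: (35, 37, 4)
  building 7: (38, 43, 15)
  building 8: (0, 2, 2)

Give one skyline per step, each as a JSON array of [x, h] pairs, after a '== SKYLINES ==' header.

== SKYLINES ==
[[25,19],[35,0]]
[[25,19],[35,0],[46,15],[47,0]]
[[19,15],[22,0],[25,19],[35,0],[46,15],[47,0]]
[[19,15],[22,0],[25,19],[35,0],[37,15],[38,0],[46,15],[47,0]]
[[19,16],[25,19],[35,0],[37,15],[38,0],[46,15],[47,0]]
[[19,16],[25,19],[35,4],[37,15],[38,0],[46,15],[47,0]]
[[19,16],[25,19],[35,4],[37,15],[43,0],[46,15],[47,0]]
[[0,2],[2,0],[19,16],[25,19],[35,4],[37,15],[43,0],[46,15],[47,0]]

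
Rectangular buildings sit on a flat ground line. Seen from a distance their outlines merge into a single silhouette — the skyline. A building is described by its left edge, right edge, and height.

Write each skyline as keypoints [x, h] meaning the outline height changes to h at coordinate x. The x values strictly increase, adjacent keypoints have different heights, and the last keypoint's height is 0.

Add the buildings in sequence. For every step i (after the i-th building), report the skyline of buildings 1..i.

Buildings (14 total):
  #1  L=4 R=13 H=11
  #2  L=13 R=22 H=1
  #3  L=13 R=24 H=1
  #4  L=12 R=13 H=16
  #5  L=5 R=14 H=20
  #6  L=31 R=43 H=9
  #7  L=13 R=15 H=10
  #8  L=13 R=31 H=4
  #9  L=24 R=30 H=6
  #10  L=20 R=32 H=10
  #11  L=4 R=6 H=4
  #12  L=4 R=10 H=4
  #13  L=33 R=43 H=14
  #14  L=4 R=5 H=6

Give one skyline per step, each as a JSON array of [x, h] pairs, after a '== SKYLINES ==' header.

== SKYLINES ==
[[4,11],[13,0]]
[[4,11],[13,1],[22,0]]
[[4,11],[13,1],[24,0]]
[[4,11],[12,16],[13,1],[24,0]]
[[4,11],[5,20],[14,1],[24,0]]
[[4,11],[5,20],[14,1],[24,0],[31,9],[43,0]]
[[4,11],[5,20],[14,10],[15,1],[24,0],[31,9],[43,0]]
[[4,11],[5,20],[14,10],[15,4],[31,9],[43,0]]
[[4,11],[5,20],[14,10],[15,4],[24,6],[30,4],[31,9],[43,0]]
[[4,11],[5,20],[14,10],[15,4],[20,10],[32,9],[43,0]]
[[4,11],[5,20],[14,10],[15,4],[20,10],[32,9],[43,0]]
[[4,11],[5,20],[14,10],[15,4],[20,10],[32,9],[43,0]]
[[4,11],[5,20],[14,10],[15,4],[20,10],[32,9],[33,14],[43,0]]
[[4,11],[5,20],[14,10],[15,4],[20,10],[32,9],[33,14],[43,0]]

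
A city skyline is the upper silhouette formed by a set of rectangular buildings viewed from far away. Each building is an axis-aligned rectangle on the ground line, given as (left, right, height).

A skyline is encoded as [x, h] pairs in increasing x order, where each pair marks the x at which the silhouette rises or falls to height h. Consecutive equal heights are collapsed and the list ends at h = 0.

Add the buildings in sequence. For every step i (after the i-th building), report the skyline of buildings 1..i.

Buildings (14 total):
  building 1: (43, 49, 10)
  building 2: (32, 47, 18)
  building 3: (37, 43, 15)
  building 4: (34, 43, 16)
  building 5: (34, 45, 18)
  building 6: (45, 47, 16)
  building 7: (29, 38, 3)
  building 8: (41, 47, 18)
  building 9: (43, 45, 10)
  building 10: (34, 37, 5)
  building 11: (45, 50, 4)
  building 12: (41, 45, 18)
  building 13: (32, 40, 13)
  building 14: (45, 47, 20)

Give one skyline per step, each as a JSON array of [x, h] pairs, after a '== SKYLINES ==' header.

== SKYLINES ==
[[43,10],[49,0]]
[[32,18],[47,10],[49,0]]
[[32,18],[47,10],[49,0]]
[[32,18],[47,10],[49,0]]
[[32,18],[47,10],[49,0]]
[[32,18],[47,10],[49,0]]
[[29,3],[32,18],[47,10],[49,0]]
[[29,3],[32,18],[47,10],[49,0]]
[[29,3],[32,18],[47,10],[49,0]]
[[29,3],[32,18],[47,10],[49,0]]
[[29,3],[32,18],[47,10],[49,4],[50,0]]
[[29,3],[32,18],[47,10],[49,4],[50,0]]
[[29,3],[32,18],[47,10],[49,4],[50,0]]
[[29,3],[32,18],[45,20],[47,10],[49,4],[50,0]]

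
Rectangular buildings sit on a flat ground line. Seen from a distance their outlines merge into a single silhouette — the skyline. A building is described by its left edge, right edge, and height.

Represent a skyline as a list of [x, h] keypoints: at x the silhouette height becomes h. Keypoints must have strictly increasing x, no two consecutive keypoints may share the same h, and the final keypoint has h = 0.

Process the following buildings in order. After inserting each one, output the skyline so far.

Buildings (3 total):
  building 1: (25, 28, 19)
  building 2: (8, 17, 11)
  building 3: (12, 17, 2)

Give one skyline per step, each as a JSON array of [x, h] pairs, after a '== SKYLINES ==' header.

== SKYLINES ==
[[25,19],[28,0]]
[[8,11],[17,0],[25,19],[28,0]]
[[8,11],[17,0],[25,19],[28,0]]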